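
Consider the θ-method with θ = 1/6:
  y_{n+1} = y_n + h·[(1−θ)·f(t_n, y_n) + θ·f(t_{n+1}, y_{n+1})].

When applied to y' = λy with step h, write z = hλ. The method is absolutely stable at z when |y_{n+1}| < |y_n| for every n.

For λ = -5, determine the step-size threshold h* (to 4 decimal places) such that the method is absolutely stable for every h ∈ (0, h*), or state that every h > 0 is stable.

(-3.0000,0); λ=-5 ⇒ h* = (3)/5 = 0.6000.

On y'=λy, z=hλ:
  y_{n+1} = y_n + z·[5/6·y_n + 1/6·y_{n+1}] ⇒ (1 − 1/6z)y_{n+1} = (1 + 5/6z)y_n
  ⇒ R(z) = (1 + 5/6z)/(1 − 1/6z).

Solve |R(x)|<1 on ℝ⁻.
x=-1.32: |R|=0.0820
R=−1: 1+5/6x = −1+1/6x ⇒ -2/3x=2 ⇒ x=2/(-2/3)=-3.0000
Confirm numerically:
  x=-2.727: |R|=0.87487 <1
  x=-2.627: |R|=0.82705 <1
  x=-2.582: |R|=0.80517 <1
  x=-1.241: |R|=0.02831 <1
  x=-3.389: |R|=1.16573 >1
  x=-3.075: |R|=1.03306 >1
So |R|<1 on (-3.0000, 0).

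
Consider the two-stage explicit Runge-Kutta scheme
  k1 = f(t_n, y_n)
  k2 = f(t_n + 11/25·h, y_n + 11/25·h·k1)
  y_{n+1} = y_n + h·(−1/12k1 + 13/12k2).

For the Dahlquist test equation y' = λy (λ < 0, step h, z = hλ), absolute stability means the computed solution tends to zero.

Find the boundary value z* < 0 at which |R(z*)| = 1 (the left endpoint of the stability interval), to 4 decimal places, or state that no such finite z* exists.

left endpoint -2.0979.

Test eqn y'=λy, z=hλ:
  k1=λy_n ⇒ h·k1=z·y_n;  k2=λ(1+11/25z)y_n ⇒ h·k2=z(1+11/25z)y_n
  y_{n+1}/y_n = 1 − 1/12z + 13/12z(1+11/25z) = 1 + z + 143/300z²
  R(z) = 1 + z + 143/300z².

Need |R(x)|<1, x<0.
x=-0.44: |R|=0.6523
R=1: x+143/300x²=0 ⇒ x=−300/143=-2.0979; min R=1−1/(4·143/300)=0.4755>−1
Confirm numerically:
  x=-2.015: |R|=0.92037 <1
  x=-1.300: |R|=0.50557 <1
  x=-0.847: |R|=0.49496 <1
  x=-2.542: |R|=1.53811 >1
  x=-2.279: |R|=1.19673 >1
Interval (-2.0979, 0).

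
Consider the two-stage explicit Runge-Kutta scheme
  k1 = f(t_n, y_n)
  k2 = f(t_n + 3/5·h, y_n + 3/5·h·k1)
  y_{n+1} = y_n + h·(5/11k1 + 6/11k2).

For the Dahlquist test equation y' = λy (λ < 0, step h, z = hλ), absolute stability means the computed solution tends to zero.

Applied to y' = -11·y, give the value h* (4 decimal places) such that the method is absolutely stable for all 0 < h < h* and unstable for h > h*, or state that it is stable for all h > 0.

(-3.0556,0); λ=-11 ⇒ h* = (55/18)/11 = 0.2778.

Test eqn y'=λy, z=hλ:
  k1=λy_n ⇒ h·k1=z·y_n;  k2=λ(1+3/5z)y_n ⇒ h·k2=z(1+3/5z)y_n
  y_{n+1}/y_n = 1 + 5/11z + 6/11z(1+3/5z) = 1 + z + 18/55z²
  so R(z) = 1 + z + 18/55z².

Need |R(x)|<1, x<0.
x=-0.66: |R|=0.4826
R=1: x+18/55x²=0 ⇒ x=−55/18=-3.0556; min R=1−1/(4·18/55)=0.2361>−1
Confirm numerically:
  x=-2.933: |R|=0.88236 <1
  x=-2.193: |R|=0.38094 <1
  x=-2.033: |R|=0.31965 <1
  x=-1.734: |R|=0.25003 <1
  x=-3.412: |R|=1.39803 >1
  x=-3.308: |R|=1.27330 >1
  x=-3.238: |R|=1.19334 >1
So |R|<1 on (-3.0556, 0).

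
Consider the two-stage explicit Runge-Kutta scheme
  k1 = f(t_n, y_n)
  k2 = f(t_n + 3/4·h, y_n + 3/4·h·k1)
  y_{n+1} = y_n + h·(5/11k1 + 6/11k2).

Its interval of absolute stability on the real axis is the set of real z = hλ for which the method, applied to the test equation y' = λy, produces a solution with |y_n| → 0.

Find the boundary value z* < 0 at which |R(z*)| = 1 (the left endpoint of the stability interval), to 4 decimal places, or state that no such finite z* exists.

Set f=λy, z=hλ:
  k1=λy_n ⇒ h·k1=z·y_n;  k2=λ(1+3/4z)y_n ⇒ h·k2=z(1+3/4z)y_n
  y_{n+1}/y_n = 1 + 5/11z + 6/11z(1+3/4z) = 1 + z + 9/22z²
  R(z) = 1 + z + 9/22z².

Find x<0 with |R(x)|<1.
x=-0.4: |R|=0.6655
R=1: x+9/22x²=0 ⇒ x=−22/9=-2.4444; min R=1−1/(4·9/22)=0.3889>−1
Confirm numerically:
  x=-2.293: |R|=0.85794 <1
  x=-1.153: |R|=0.39085 <1
  x=-1.111: |R|=0.39395 <1
  x=-2.840: |R|=1.45956 >1
  x=-2.723: |R|=1.31030 >1
So |R|<1 on (-2.4444, 0).

left endpoint -2.4444.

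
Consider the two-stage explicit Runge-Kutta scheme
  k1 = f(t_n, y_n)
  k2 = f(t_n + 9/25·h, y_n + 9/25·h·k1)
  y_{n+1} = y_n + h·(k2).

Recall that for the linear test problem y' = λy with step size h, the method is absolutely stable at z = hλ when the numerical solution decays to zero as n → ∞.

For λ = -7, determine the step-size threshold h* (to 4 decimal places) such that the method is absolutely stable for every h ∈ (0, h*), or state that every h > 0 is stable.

On y'=λy, z=hλ:
  k1=λy_n ⇒ h·k1=z·y_n;  k2=λ(1+9/25z)y_n ⇒ h·k2=z(1+9/25z)y_n
  y_{n+1}/y_n = 1 + z(1+9/25z) = 1 + z + 9/25z²
  Hence R(z) = 1 + z + 9/25z².

Boundary: |R(x)|=1, x<0.
x=-1.34: |R|=0.3064
R=1: x+9/25x²=0 ⇒ x=−25/9=-2.7778; min R=1−1/(4·9/25)=0.3056>−1
Confirm numerically:
  x=-1.654: |R|=0.33086 <1
  x=-1.598: |R|=0.32130 <1
  x=-1.462: |R|=0.30748 <1
  x=-1.409: |R|=0.30570 <1
  x=-3.231: |R|=1.52717 >1
  x=-2.947: |R|=1.17953 >1
  x=-2.798: |R|=1.02037 >1
So |R|<1 on (-2.7778, 0).

(-2.7778,0); λ=-7 ⇒ h* = (25/9)/7 = 0.3968.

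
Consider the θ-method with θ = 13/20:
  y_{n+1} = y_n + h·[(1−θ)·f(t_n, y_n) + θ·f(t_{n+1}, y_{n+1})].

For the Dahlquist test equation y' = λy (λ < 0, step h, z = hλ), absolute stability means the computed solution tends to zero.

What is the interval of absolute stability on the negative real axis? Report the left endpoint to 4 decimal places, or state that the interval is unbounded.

unbounded; (−∞, 0).

Set f=λy, z=hλ:
  y_{n+1} = y_n + z·[7/20·y_n + 13/20·y_{n+1}] ⇒ (1 − 13/20z)y_{n+1} = (1 + 7/20z)y_n
  so R(z) = (1 + 7/20z)/(1 − 13/20z).

Solve |R(x)|<1 on ℝ⁻.
x=-1.41: |R|=0.2643
x=-2: |R|=0.1304
x=-10: |R|=0.3333
x=-100: |R|=0.5152
θ=13/20≥1/2 ⇒ |1+7/20x|<|1−13/20x| ∀x<0 ⇒ interval (−∞,0).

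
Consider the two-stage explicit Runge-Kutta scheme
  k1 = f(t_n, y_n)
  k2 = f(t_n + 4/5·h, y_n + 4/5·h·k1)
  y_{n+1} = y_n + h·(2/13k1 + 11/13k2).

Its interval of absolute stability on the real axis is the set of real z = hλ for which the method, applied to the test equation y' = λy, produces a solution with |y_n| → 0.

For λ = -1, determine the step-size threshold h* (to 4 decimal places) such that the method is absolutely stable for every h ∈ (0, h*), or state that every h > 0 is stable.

With y'=λy (z=hλ):
  k1=λy_n ⇒ h·k1=z·y_n;  k2=λ(1+4/5z)y_n ⇒ h·k2=z(1+4/5z)y_n
  y_{n+1}/y_n = 1 + 2/13z + 11/13z(1+4/5z) = 1 + z + 44/65z²
  R(z) = 1 + z + 44/65z².

Solve |R(x)|<1 on ℝ⁻.
x=-1.61: |R|=1.1447
R=1: x+44/65x²=0 ⇒ x=−65/44=-1.4773; min R=1−1/(4·44/65)=0.6307>−1
Confirm numerically:
  x=-1.424: |R|=0.94865 <1
  x=-1.296: |R|=0.84097 <1
  x=-1.061: |R|=0.70103 <1
  x=-0.794: |R|=0.63276 <1
  x=-1.852: |R|=1.46978 >1
  x=-1.780: |R|=1.36476 >1
Interval (-1.4773, 0).

(-1.4773,0); λ=-1 ⇒ h* = (65/44)/1 = 1.4773.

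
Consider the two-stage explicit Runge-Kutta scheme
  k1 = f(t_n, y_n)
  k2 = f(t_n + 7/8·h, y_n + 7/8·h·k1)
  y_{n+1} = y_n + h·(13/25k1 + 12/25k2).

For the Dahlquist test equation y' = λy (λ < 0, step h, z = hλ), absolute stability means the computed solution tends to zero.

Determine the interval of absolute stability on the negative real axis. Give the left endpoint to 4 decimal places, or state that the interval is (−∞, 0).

Test eqn y'=λy, z=hλ:
  k1=λy_n ⇒ h·k1=z·y_n;  k2=λ(1+7/8z)y_n ⇒ h·k2=z(1+7/8z)y_n
  y_{n+1}/y_n = 1 + 13/25z + 12/25z(1+7/8z) = 1 + z + 21/50z²
  so R(z) = 1 + z + 21/50z².

Solve |R(x)|<1 on ℝ⁻.
x=-1.13: |R|=0.4063
R=1: x+21/50x²=0 ⇒ x=−50/21=-2.3810; min R=1−1/(4·21/50)=0.4048>−1
Confirm numerically:
  x=-2.103: |R|=0.75450 <1
  x=-1.338: |R|=0.41390 <1
  x=-1.099: |R|=0.40828 <1
  x=-2.789: |R|=1.47798 >1
  x=-2.616: |R|=1.25825 >1
  x=-2.595: |R|=1.23329 >1
Interval (-2.3810, 0).

(-2.3810, 0).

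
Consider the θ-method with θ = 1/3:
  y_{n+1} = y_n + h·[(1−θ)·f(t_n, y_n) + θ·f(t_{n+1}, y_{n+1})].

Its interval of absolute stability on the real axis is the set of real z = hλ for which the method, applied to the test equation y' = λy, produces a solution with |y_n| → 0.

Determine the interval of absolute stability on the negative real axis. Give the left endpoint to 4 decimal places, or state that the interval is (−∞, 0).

Set f=λy, z=hλ:
  y_{n+1} = y_n + z·[2/3·y_n + 1/3·y_{n+1}] ⇒ (1 − 1/3z)y_{n+1} = (1 + 2/3z)y_n
  ⇒ R(z) = (1 + 2/3z)/(1 − 1/3z).

Solve |R(x)|<1 on ℝ⁻.
x=-1.51: |R|=0.0044
R=−1: 1+2/3x = −1+1/3x ⇒ -1/3x=2 ⇒ x=2/(-1/3)=-6.0000
Confirm numerically:
  x=-5.322: |R|=0.91853 <1
  x=-4.738: |R|=0.83691 <1
  x=-3.735: |R|=0.66370 <1
  x=-2.914: |R|=0.47819 <1
  x=-6.500: |R|=1.05263 >1
  x=-6.319: |R|=1.03423 >1
Interval (-6.0000, 0).

(-6.0000, 0).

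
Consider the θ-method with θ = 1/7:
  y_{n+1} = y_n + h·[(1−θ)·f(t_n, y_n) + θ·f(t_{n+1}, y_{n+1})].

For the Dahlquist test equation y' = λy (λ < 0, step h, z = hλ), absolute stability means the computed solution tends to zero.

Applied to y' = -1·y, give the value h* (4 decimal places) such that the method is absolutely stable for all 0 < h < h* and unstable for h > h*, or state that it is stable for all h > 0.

On y'=λy, z=hλ:
  y_{n+1} = y_n + z·[6/7·y_n + 1/7·y_{n+1}] ⇒ (1 − 1/7z)y_{n+1} = (1 + 6/7z)y_n
  ⇒ R(z) = (1 + 6/7z)/(1 − 1/7z).

Solve |R(x)|<1 on ℝ⁻.
x=-0.97: |R|=0.1481
R=−1: 1+6/7x = −1+1/7x ⇒ -5/7x=2 ⇒ x=2/(-5/7)=-2.8000
Confirm numerically:
  x=-2.582: |R|=0.88625 <1
  x=-2.242: |R|=0.69812 <1
  x=-1.868: |R|=0.47452 <1
  x=-1.798: |R|=0.43055 <1
  x=-3.231: |R|=1.21063 >1
  x=-2.933: |R|=1.06695 >1
  x=-2.900: |R|=1.05051 >1
Stable set (-2.8000, 0).

(-2.8000,0); λ=-1 ⇒ h* = (14/5)/1 = 2.8000.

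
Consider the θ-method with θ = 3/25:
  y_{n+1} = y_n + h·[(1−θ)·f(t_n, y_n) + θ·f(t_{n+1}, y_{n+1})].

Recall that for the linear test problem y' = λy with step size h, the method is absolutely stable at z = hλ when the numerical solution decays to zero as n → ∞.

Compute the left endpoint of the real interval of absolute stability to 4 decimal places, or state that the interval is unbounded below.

left endpoint -2.6316.

On y'=λy, z=hλ:
  y_{n+1} = y_n + z·[22/25·y_n + 3/25·y_{n+1}] ⇒ (1 − 3/25z)y_{n+1} = (1 + 22/25z)y_n
  so R(z) = (1 + 22/25z)/(1 − 3/25z).

Need |R(x)|<1, x<0.
x=-1.56: |R|=0.3140
R=−1: 1+22/25x = −1+3/25x ⇒ -19/25x=2 ⇒ x=2/(-19/25)=-2.6316
Confirm numerically:
  x=-1.383: |R|=0.18615 <1
  x=-1.213: |R|=0.05887 <1
  x=-1.118: |R|=0.01425 <1
  x=-3.104: |R|=1.26160 >1
  x=-2.962: |R|=1.18527 >1
  x=-2.704: |R|=1.04156 >1
So |R|<1 on (-2.6316, 0).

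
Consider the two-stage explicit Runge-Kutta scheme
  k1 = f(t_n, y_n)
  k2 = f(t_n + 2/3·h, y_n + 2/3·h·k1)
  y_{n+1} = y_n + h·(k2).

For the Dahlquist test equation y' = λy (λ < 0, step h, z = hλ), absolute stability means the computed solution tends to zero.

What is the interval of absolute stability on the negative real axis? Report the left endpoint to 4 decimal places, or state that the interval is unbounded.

Set f=λy, z=hλ:
  k1=λy_n ⇒ h·k1=z·y_n;  k2=λ(1+2/3z)y_n ⇒ h·k2=z(1+2/3z)y_n
  y_{n+1}/y_n = 1 + z(1+2/3z) = 1 + z + 2/3z²
  so R(z) = 1 + z + 2/3z².

Solve |R(x)|<1 on ℝ⁻.
x=-0.71: |R|=0.6261
R=1: x+2/3x²=0 ⇒ x=−3/2=-1.5000; min R=1−1/(4·2/3)=0.6250>−1
Confirm numerically:
  x=-1.167: |R|=0.74093 <1
  x=-1.161: |R|=0.73761 <1
  x=-1.077: |R|=0.69629 <1
  x=-0.676: |R|=0.62865 <1
  x=-1.833: |R|=1.40693 >1
  x=-1.704: |R|=1.23174 >1
  x=-1.688: |R|=1.21156 >1
Interval (-1.5000, 0).

z∈(-1.5000,0).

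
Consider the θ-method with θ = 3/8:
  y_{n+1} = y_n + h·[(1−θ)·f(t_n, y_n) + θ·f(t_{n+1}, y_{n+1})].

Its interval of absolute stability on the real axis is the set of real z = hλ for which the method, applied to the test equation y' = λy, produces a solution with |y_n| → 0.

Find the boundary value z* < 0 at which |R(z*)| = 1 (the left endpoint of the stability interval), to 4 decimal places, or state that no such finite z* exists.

left endpoint -8.0000.

With y'=λy (z=hλ):
  y_{n+1} = y_n + z·[5/8·y_n + 3/8·y_{n+1}] ⇒ (1 − 3/8z)y_{n+1} = (1 + 5/8z)y_n
  so R(z) = (1 + 5/8z)/(1 − 3/8z).

Boundary: |R(x)|=1, x<0.
x=-0.43: |R|=0.6297
R=−1: 1+5/8x = −1+3/8x ⇒ -1/4x=2 ⇒ x=2/(-1/4)=-8.0000
Confirm numerically:
  x=-6.281: |R|=0.87192 <1
  x=-5.340: |R|=0.77852 <1
  x=-3.851: |R|=0.57561 <1
  x=-8.364: |R|=1.02200 >1
  x=-8.304: |R|=1.01847 >1
So |R|<1 on (-8.0000, 0).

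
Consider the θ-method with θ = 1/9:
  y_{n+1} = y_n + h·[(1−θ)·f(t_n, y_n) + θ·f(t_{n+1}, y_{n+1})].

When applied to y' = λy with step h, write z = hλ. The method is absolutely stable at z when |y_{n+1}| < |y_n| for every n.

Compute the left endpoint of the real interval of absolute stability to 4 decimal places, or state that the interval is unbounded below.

left endpoint -2.5714.

On y'=λy, z=hλ:
  y_{n+1} = y_n + z·[8/9·y_n + 1/9·y_{n+1}] ⇒ (1 − 1/9z)y_{n+1} = (1 + 8/9z)y_n
  Hence R(z) = (1 + 8/9z)/(1 − 1/9z).

Need |R(x)|<1, x<0.
x=-0.59: |R|=0.4463
R=−1: 1+8/9x = −1+1/9x ⇒ -7/9x=2 ⇒ x=2/(-7/9)=-2.5714
Confirm numerically:
  x=-2.492: |R|=0.95162 <1
  x=-1.641: |R|=0.38793 <1
  x=-1.126: |R|=0.00079 <1
  x=-1.052: |R|=0.05810 <1
  x=-3.135: |R|=1.32509 >1
  x=-2.610: |R|=1.02326 >1
Stable set (-2.5714, 0).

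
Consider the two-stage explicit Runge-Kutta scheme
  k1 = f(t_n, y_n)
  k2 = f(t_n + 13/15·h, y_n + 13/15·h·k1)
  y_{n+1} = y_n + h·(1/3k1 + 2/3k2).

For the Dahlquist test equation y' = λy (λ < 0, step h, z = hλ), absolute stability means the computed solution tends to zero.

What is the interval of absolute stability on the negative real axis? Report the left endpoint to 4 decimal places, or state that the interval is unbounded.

Set f=λy, z=hλ:
  k1=λy_n ⇒ h·k1=z·y_n;  k2=λ(1+13/15z)y_n ⇒ h·k2=z(1+13/15z)y_n
  y_{n+1}/y_n = 1 + 1/3z + 2/3z(1+13/15z) = 1 + z + 26/45z²
  so R(z) = 1 + z + 26/45z².

Boundary: |R(x)|=1, x<0.
x=-1.73: |R|=0.9992
R=1: x+26/45x²=0 ⇒ x=−45/26=-1.7308; min R=1−1/(4·26/45)=0.5673>−1
Confirm numerically:
  x=-1.708: |R|=0.97753 <1
  x=-1.532: |R|=0.82406 <1
  x=-0.830: |R|=0.56803 <1
  x=-0.795: |R|=0.57017 <1
  x=-2.317: |R|=1.78479 >1
  x=-2.099: |R|=1.44657 >1
  x=-1.794: |R|=1.06554 >1
Interval (-1.7308, 0).

(-1.7308, 0).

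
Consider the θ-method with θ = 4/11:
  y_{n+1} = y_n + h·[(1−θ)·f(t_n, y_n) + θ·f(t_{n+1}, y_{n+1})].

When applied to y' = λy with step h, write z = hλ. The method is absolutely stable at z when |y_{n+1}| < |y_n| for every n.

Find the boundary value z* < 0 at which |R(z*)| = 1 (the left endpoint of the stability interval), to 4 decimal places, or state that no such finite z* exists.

With y'=λy (z=hλ):
  y_{n+1} = y_n + z·[7/11·y_n + 4/11·y_{n+1}] ⇒ (1 − 4/11z)y_{n+1} = (1 + 7/11z)y_n
  Hence R(z) = (1 + 7/11z)/(1 − 4/11z).

Need |R(x)|<1, x<0.
x=-1.23: |R|=0.1501
R=−1: 1+7/11x = −1+4/11x ⇒ -3/11x=2 ⇒ x=2/(-3/11)=-7.3333
Confirm numerically:
  x=-6.687: |R|=0.94863 <1
  x=-5.510: |R|=0.83444 <1
  x=-3.392: |R|=0.51872 <1
  x=-7.902: |R|=1.04004 >1
  x=-7.839: |R|=1.03582 >1
  x=-7.643: |R|=1.02235 >1
Stable set (-7.3333, 0).

z* = -7.3333.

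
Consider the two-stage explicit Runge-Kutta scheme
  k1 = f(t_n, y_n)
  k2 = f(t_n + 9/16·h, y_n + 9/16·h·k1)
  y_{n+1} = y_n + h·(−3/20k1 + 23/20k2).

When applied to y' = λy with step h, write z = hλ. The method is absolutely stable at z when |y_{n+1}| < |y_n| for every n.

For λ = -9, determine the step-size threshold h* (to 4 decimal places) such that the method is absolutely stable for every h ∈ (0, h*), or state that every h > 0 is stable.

(-1.5459,0); λ=-9 ⇒ h* = (320/207)/9 = 0.1718.

Test eqn y'=λy, z=hλ:
  k1=λy_n ⇒ h·k1=z·y_n;  k2=λ(1+9/16z)y_n ⇒ h·k2=z(1+9/16z)y_n
  y_{n+1}/y_n = 1 − 3/20z + 23/20z(1+9/16z) = 1 + z + 207/320z²
  Hence R(z) = 1 + z + 207/320z².

Find x<0 with |R(x)|<1.
x=-1.7: |R|=1.1695
R=1: x+207/320x²=0 ⇒ x=−320/207=-1.5459; min R=1−1/(4·207/320)=0.6135>−1
Confirm numerically:
  x=-1.460: |R|=0.91888 <1
  x=-1.108: |R|=0.68615 <1
  x=-0.923: |R|=0.62809 <1
  x=-0.707: |R|=0.61634 <1
  x=-2.125: |R|=1.79604 >1
  x=-1.926: |R|=1.47357 >1
Interval (-1.5459, 0).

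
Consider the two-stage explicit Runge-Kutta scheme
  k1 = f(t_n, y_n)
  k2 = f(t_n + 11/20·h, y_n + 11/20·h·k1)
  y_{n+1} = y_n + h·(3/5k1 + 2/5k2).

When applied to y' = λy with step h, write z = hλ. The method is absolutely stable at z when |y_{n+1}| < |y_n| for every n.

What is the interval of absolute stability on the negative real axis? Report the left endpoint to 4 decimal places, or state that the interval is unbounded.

(-4.5455, 0).

On y'=λy, z=hλ:
  k1=λy_n ⇒ h·k1=z·y_n;  k2=λ(1+11/20z)y_n ⇒ h·k2=z(1+11/20z)y_n
  y_{n+1}/y_n = 1 + 3/5z + 2/5z(1+11/20z) = 1 + z + 11/50z²
  Hence R(z) = 1 + z + 11/50z².

Boundary: |R(x)|=1, x<0.
x=-1.62: |R|=0.0426
R=1: x+11/50x²=0 ⇒ x=−50/11=-4.5455; min R=1−1/(4·11/50)=-0.1364>−1
Confirm numerically:
  x=-4.460: |R|=0.91615 <1
  x=-4.309: |R|=0.77585 <1
  x=-2.765: |R|=0.08305 <1
  x=-1.889: |R|=0.10397 <1
  x=-5.039: |R|=1.54713 >1
  x=-4.772: |R|=1.23784 >1
So |R|<1 on (-4.5455, 0).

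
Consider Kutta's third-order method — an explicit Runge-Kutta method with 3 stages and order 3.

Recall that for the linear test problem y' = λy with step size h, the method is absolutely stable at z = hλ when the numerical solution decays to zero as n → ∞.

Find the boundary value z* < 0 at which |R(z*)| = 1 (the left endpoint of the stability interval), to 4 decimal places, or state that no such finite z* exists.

z* = -2.5127.

Test eqn y'=λy, z=hλ:
  order 3, 3-stage ⇒ R(z)=1+z+z^2/2+z^3/6
  (e.g. R(-1.36)=0.14556, |R|=0.14556)

Find x<0 with |R(x)|<1.
x=-1.36: |R|=0.1456
|R(-2.11)|=0.4496 |R(-1.27)|=0.1951 |R(-0.62)|=0.5325
Bisect:
  x_lo=-2.8168 |R|=1.5746  x_hi=-0.0968 |R|=0.9078
  mid=-1.45680 |R|=0.08905 →hi
  mid=-2.13681 |R|=0.47993 →hi
  mid=-2.47682 |R|=0.94190 →hi
  mid=-2.64682 |R|=1.23445 →lo
  mid=-2.56182 |R|=1.08253 →lo
  mid=-2.51932 |R|=1.01084 →lo
  mid=-2.49807 |R|=0.97603 →hi
  ...
  [-2.51285,-2.51268] ⇒ x*=-2.5127
Stable set (-2.5127, 0).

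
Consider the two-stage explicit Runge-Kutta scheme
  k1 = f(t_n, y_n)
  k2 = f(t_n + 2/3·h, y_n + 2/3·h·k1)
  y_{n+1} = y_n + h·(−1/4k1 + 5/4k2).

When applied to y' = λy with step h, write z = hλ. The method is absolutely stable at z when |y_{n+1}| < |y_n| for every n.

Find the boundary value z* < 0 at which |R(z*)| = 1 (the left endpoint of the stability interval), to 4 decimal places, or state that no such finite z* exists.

left endpoint -1.2000.

Set f=λy, z=hλ:
  k1=λy_n ⇒ h·k1=z·y_n;  k2=λ(1+2/3z)y_n ⇒ h·k2=z(1+2/3z)y_n
  y_{n+1}/y_n = 1 − 1/4z + 5/4z(1+2/3z) = 1 + z + 5/6z²
  Hence R(z) = 1 + z + 5/6z².

Find x<0 with |R(x)|<1.
x=-0.37: |R|=0.7441
R=1: x+5/6x²=0 ⇒ x=−6/5=-1.2000; min R=1−1/(4·5/6)=0.7000>−1
Confirm numerically:
  x=-1.091: |R|=0.90090 <1
  x=-0.939: |R|=0.79577 <1
  x=-0.697: |R|=0.70784 <1
  x=-0.502: |R|=0.70800 <1
  x=-1.540: |R|=1.43633 >1
  x=-1.423: |R|=1.26444 >1
  x=-1.386: |R|=1.21483 >1
Interval (-1.2000, 0).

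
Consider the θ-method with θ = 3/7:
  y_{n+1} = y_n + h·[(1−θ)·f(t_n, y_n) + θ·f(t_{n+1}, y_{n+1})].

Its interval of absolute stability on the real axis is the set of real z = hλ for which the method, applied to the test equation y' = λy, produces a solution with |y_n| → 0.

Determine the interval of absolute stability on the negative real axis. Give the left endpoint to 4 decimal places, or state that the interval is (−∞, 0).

(-14.0000, 0).

With y'=λy (z=hλ):
  y_{n+1} = y_n + z·[4/7·y_n + 3/7·y_{n+1}] ⇒ (1 − 3/7z)y_{n+1} = (1 + 4/7z)y_n
  so R(z) = (1 + 4/7z)/(1 − 3/7z).

Need |R(x)|<1, x<0.
x=-0.37: |R|=0.6806
R=−1: 1+4/7x = −1+3/7x ⇒ -1/7x=2 ⇒ x=2/(-1/7)=-14.0000
Confirm numerically:
  x=-11.122: |R|=0.92870 <1
  x=-10.205: |R|=0.89911 <1
  x=-9.019: |R|=0.85375 <1
  x=-6.944: |R|=0.74648 <1
  x=-14.548: |R|=1.01082 >1
  x=-14.174: |R|=1.00351 >1
  x=-14.086: |R|=1.00175 >1
Stable set (-14.0000, 0).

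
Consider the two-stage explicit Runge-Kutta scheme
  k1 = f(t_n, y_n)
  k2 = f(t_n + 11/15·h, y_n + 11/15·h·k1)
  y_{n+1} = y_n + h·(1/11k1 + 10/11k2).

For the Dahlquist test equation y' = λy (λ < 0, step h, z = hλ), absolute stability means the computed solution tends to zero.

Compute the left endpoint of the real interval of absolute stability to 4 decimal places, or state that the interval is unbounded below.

Set f=λy, z=hλ:
  k1=λy_n ⇒ h·k1=z·y_n;  k2=λ(1+11/15z)y_n ⇒ h·k2=z(1+11/15z)y_n
  y_{n+1}/y_n = 1 + 1/11z + 10/11z(1+11/15z) = 1 + z + 2/3z²
  ⇒ R(z) = 1 + z + 2/3z².

Find x<0 with |R(x)|<1.
x=-0.34: |R|=0.7371
R=1: x+2/3x²=0 ⇒ x=−3/2=-1.5000; min R=1−1/(4·2/3)=0.6250>−1
Confirm numerically:
  x=-1.015: |R|=0.67182 <1
  x=-0.891: |R|=0.63825 <1
  x=-0.878: |R|=0.63592 <1
  x=-1.860: |R|=1.44640 >1
  x=-1.832: |R|=1.40548 >1
  x=-1.696: |R|=1.22161 >1
Stable set (-1.5000, 0).

left endpoint -1.5000.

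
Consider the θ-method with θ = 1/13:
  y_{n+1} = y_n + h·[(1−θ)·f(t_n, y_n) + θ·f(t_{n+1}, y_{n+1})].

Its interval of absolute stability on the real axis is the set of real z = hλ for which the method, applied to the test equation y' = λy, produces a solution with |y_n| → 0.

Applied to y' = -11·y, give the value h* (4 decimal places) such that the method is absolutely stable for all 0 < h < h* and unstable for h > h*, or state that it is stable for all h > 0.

(-2.3636,0); λ=-11 ⇒ h* = (26/11)/11 = 0.2149.

On y'=λy, z=hλ:
  y_{n+1} = y_n + z·[12/13·y_n + 1/13·y_{n+1}] ⇒ (1 − 1/13z)y_{n+1} = (1 + 12/13z)y_n
  ⇒ R(z) = (1 + 12/13z)/(1 − 1/13z).

Boundary: |R(x)|=1, x<0.
x=-0.62: |R|=0.4082
R=−1: 1+12/13x = −1+1/13x ⇒ -11/13x=2 ⇒ x=2/(-11/13)=-2.3636
Confirm numerically:
  x=-2.302: |R|=0.95569 <1
  x=-2.042: |R|=0.76479 <1
  x=-1.404: |R|=0.26715 <1
  x=-1.104: |R|=0.01758 <1
  x=-2.963: |R|=1.41302 >1
  x=-2.533: |R|=1.11994 >1
Interval (-2.3636, 0).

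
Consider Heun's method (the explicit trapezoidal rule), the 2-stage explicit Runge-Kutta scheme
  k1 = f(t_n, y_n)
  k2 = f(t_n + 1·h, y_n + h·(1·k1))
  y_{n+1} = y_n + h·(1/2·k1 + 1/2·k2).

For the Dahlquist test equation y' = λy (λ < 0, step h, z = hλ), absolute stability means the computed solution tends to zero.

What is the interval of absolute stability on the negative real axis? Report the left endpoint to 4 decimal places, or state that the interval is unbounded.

(-2.0000, 0).

Test eqn y'=λy, z=hλ:
  order 2, 2-stage ⇒ R(z)=1+z+z^2/2
  (e.g. R(-1.09)=0.50405, |R|=0.50405)

Find x<0 with |R(x)|<1.
x=-1.09: |R|=0.5040
|R(-1.8)|=0.8200 |R(-1.51)|=0.6300 |R(-1.16)|=0.5128
Bisect:
  x_lo=-2.8372 |R|=2.1876  x_hi=-0.2655 |R|=0.7697
  mid=-1.55137 |R|=0.65200 →hi
  mid=-2.19428 |R|=1.21315 →lo
  mid=-1.87282 |R|=0.88091 →hi
  mid=-2.03355 |R|=1.03412 →lo
  mid=-1.95319 |R|=0.95428 →hi
  mid=-1.99337 |R|=0.99339 →hi
  mid=-2.01346 |R|=1.01355 →lo
  mid=-2.00342 |R|=1.00342 →lo
  mid=-1.99839 |R|=0.99840 →hi
  ...
  [-2.00012,-1.99996] ⇒ x*=-2.0000
Stable set (-2.0000, 0).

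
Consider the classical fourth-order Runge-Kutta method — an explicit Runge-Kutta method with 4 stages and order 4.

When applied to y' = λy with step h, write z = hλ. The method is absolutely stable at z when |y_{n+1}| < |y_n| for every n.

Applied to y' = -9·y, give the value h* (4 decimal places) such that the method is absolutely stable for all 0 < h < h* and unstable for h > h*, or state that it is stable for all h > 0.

(-2.7853,0); λ=-9 ⇒ h* = 0.3095.

Set f=λy, z=hλ:
  order 4, 4-stage ⇒ R(z)=1+z+z^2/2+z^3/6+z^4/24
  (e.g. R(-0.89)=0.41470, |R|=0.41470)

Boundary: |R(x)|=1, x<0.
x=-0.89: |R|=0.4147
|R(-1.04)|=0.3621 |R(-0.99)|=0.3784 |R(-0.57)|=0.5660
Bisect:
  x_lo=-3.4317 |R|=2.4997  x_hi=-0.0769 |R|=0.9260
  mid=-1.75430 |R|=0.27930 →hi
  mid=-2.59301 |R|=0.74674 →hi
  mid=-3.01236 |R|=1.39991 →lo
  mid=-2.80268 |R|=1.02653 →lo
  mid=-2.69784 |R|=0.87596 →hi
  mid=-2.75026 |R|=0.94846 →hi
  mid=-2.77647 |R|=0.98678 →hi
  ...
  [-2.78548,-2.78528] ⇒ x*=-2.7853
Stable set (-2.7853, 0).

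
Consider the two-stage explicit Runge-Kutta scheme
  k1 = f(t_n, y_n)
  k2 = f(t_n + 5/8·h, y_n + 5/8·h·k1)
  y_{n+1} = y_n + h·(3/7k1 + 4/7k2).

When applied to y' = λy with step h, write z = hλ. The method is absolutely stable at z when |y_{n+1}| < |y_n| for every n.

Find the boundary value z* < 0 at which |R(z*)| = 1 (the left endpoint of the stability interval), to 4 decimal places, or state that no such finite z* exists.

left endpoint -2.8000.

With y'=λy (z=hλ):
  k1=λy_n ⇒ h·k1=z·y_n;  k2=λ(1+5/8z)y_n ⇒ h·k2=z(1+5/8z)y_n
  y_{n+1}/y_n = 1 + 3/7z + 4/7z(1+5/8z) = 1 + z + 5/14z²
  R(z) = 1 + z + 5/14z².

Solve |R(x)|<1 on ℝ⁻.
x=-1.33: |R|=0.3018
R=1: x+5/14x²=0 ⇒ x=−14/5=-2.8000; min R=1−1/(4·5/14)=0.3000>−1
Confirm numerically:
  x=-2.174: |R|=0.51396 <1
  x=-1.650: |R|=0.32232 <1
  x=-1.472: |R|=0.30185 <1
  x=-1.266: |R|=0.30641 <1
  x=-3.230: |R|=1.49604 >1
  x=-3.179: |R|=1.43030 >1
Interval (-2.8000, 0).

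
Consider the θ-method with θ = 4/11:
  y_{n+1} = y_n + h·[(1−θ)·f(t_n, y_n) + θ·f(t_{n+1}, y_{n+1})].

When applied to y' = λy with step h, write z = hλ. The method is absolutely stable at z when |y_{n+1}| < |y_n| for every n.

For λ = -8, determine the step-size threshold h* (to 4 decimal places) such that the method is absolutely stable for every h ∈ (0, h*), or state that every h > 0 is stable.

(-7.3333,0); λ=-8 ⇒ h* = (22/3)/8 = 0.9167.

With y'=λy (z=hλ):
  y_{n+1} = y_n + z·[7/11·y_n + 4/11·y_{n+1}] ⇒ (1 − 4/11z)y_{n+1} = (1 + 7/11z)y_n
  so R(z) = (1 + 7/11z)/(1 − 4/11z).

Need |R(x)|<1, x<0.
x=-0.57: |R|=0.5279
R=−1: 1+7/11x = −1+4/11x ⇒ -3/11x=2 ⇒ x=2/(-3/11)=-7.3333
Confirm numerically:
  x=-6.755: |R|=0.95437 <1
  x=-5.831: |R|=0.86869 <1
  x=-5.101: |R|=0.78675 <1
  x=-3.241: |R|=0.48769 <1
  x=-7.764: |R|=1.03072 >1
  x=-7.719: |R|=1.02763 >1
  x=-7.671: |R|=1.02430 >1
So |R|<1 on (-7.3333, 0).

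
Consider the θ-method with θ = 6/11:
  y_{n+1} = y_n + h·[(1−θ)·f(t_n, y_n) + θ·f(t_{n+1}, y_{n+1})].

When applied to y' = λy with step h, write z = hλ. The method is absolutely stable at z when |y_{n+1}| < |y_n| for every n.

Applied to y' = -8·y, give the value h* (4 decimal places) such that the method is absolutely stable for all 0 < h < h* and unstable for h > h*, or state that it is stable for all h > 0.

On y'=λy, z=hλ:
  y_{n+1} = y_n + z·[5/11·y_n + 6/11·y_{n+1}] ⇒ (1 − 6/11z)y_{n+1} = (1 + 5/11z)y_n
  ⇒ R(z) = (1 + 5/11z)/(1 − 6/11z).

Boundary: |R(x)|=1, x<0.
x=-1.22: |R|=0.2675
x=-2: |R|=0.0435
x=-10: |R|=0.5493
x=-100: |R|=0.8003
θ=6/11≥1/2 ⇒ |1+5/11x|<|1−6/11x| ∀x<0 ⇒ stable on all of ℝ⁻.

unbounded; (−∞, 0). Any h>0 works for λ=-8.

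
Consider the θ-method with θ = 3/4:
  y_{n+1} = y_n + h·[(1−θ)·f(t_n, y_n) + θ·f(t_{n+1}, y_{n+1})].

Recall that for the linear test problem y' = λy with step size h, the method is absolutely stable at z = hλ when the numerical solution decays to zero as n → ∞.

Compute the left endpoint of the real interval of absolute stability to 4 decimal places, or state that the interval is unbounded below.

interval (−∞, 0).

Set f=λy, z=hλ:
  y_{n+1} = y_n + z·[1/4·y_n + 3/4·y_{n+1}] ⇒ (1 − 3/4z)y_{n+1} = (1 + 1/4z)y_n
  Hence R(z) = (1 + 1/4z)/(1 − 3/4z).

Solve |R(x)|<1 on ℝ⁻.
x=-1.62: |R|=0.2686
x=-2: |R|=0.2000
x=-10: |R|=0.1765
x=-100: |R|=0.3158
θ=3/4≥1/2 ⇒ |1+1/4x|<|1−3/4x| ∀x<0 ⇒ stable on all of ℝ⁻.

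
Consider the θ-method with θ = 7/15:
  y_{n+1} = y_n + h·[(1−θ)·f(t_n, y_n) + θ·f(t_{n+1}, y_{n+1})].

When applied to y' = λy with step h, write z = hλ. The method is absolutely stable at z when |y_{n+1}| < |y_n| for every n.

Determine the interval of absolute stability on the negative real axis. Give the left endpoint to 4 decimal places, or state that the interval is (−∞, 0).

(-30.0000, 0).

With y'=λy (z=hλ):
  y_{n+1} = y_n + z·[8/15·y_n + 7/15·y_{n+1}] ⇒ (1 − 7/15z)y_{n+1} = (1 + 8/15z)y_n
  ⇒ R(z) = (1 + 8/15z)/(1 − 7/15z).

Need |R(x)|<1, x<0.
x=-1.38: |R|=0.1606
R=−1: 1+8/15x = −1+7/15x ⇒ -1/15x=2 ⇒ x=2/(-1/15)=-30.0000
Confirm numerically:
  x=-19.018: |R|=0.92586 <1
  x=-17.467: |R|=0.90870 <1
  x=-17.290: |R|=0.90656 <1
  x=-30.239: |R|=1.00105 >1
  x=-30.166: |R|=1.00073 >1
  x=-30.143: |R|=1.00063 >1
Stable set (-30.0000, 0).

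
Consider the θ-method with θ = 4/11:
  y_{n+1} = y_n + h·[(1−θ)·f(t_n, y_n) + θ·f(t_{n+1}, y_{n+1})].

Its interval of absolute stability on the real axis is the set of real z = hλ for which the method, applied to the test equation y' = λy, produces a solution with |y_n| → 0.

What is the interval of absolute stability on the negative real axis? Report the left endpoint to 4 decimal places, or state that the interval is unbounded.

Test eqn y'=λy, z=hλ:
  y_{n+1} = y_n + z·[7/11·y_n + 4/11·y_{n+1}] ⇒ (1 − 4/11z)y_{n+1} = (1 + 7/11z)y_n
  R(z) = (1 + 7/11z)/(1 − 4/11z).

Solve |R(x)|<1 on ℝ⁻.
x=-1.59: |R|=0.0075
R=−1: 1+7/11x = −1+4/11x ⇒ -3/11x=2 ⇒ x=2/(-3/11)=-7.3333
Confirm numerically:
  x=-6.920: |R|=0.96794 <1
  x=-6.208: |R|=0.90578 <1
  x=-4.641: |R|=0.72680 <1
  x=-3.636: |R|=0.56577 <1
  x=-7.686: |R|=1.02534 >1
  x=-7.630: |R|=1.02144 >1
Stable set (-7.3333, 0).

z∈(-7.3333,0).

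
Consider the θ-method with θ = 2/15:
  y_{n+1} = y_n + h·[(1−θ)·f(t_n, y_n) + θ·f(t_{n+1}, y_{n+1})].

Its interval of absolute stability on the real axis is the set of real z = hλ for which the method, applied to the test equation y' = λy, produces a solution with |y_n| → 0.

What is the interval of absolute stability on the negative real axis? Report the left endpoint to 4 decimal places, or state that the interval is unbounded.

Set f=λy, z=hλ:
  y_{n+1} = y_n + z·[13/15·y_n + 2/15·y_{n+1}] ⇒ (1 − 2/15z)y_{n+1} = (1 + 13/15z)y_n
  so R(z) = (1 + 13/15z)/(1 − 2/15z).

Find x<0 with |R(x)|<1.
x=-0.72: |R|=0.3431
R=−1: 1+13/15x = −1+2/15x ⇒ -11/15x=2 ⇒ x=2/(-11/15)=-2.7273
Confirm numerically:
  x=-2.440: |R|=0.84105 <1
  x=-2.192: |R|=0.69624 <1
  x=-2.102: |R|=0.64185 <1
  x=-3.283: |R|=1.28346 >1
  x=-3.190: |R|=1.23807 >1
  x=-2.913: |R|=1.09810 >1
Interval (-2.7273, 0).

z∈(-2.7273,0).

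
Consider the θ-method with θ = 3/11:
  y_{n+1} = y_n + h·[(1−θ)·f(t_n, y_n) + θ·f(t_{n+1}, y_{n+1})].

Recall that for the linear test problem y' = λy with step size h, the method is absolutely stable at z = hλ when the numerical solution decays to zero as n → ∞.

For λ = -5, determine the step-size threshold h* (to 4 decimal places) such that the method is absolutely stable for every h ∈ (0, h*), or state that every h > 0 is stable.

(-4.4000,0); λ=-5 ⇒ h* = (22/5)/5 = 0.8800.

With y'=λy (z=hλ):
  y_{n+1} = y_n + z·[8/11·y_n + 3/11·y_{n+1}] ⇒ (1 − 3/11z)y_{n+1} = (1 + 8/11z)y_n
  Hence R(z) = (1 + 8/11z)/(1 − 3/11z).

Boundary: |R(x)|=1, x<0.
x=-1.57: |R|=0.0993
R=−1: 1+8/11x = −1+3/11x ⇒ -5/11x=2 ⇒ x=2/(-5/11)=-4.4000
Confirm numerically:
  x=-4.197: |R|=0.95698 <1
  x=-3.424: |R|=0.77059 <1
  x=-2.815: |R|=0.59244 <1
  x=-4.917: |R|=1.10038 >1
  x=-4.727: |R|=1.06493 >1
  x=-4.554: |R|=1.03122 >1
Interval (-4.4000, 0).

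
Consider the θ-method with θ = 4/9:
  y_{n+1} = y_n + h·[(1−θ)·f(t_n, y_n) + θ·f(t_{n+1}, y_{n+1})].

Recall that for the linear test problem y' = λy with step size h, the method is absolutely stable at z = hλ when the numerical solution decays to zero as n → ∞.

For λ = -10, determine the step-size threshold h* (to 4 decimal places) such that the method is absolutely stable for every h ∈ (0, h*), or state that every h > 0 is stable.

(-18.0000,0); λ=-10 ⇒ h* = (18)/10 = 1.8000.

Set f=λy, z=hλ:
  y_{n+1} = y_n + z·[5/9·y_n + 4/9·y_{n+1}] ⇒ (1 − 4/9z)y_{n+1} = (1 + 5/9z)y_n
  so R(z) = (1 + 5/9z)/(1 − 4/9z).

Solve |R(x)|<1 on ℝ⁻.
x=-0.78: |R|=0.4208
R=−1: 1+5/9x = −1+4/9x ⇒ -1/9x=2 ⇒ x=2/(-1/9)=-18.0000
Confirm numerically:
  x=-16.795: |R|=0.98418 <1
  x=-15.899: |R|=0.97106 <1
  x=-15.540: |R|=0.96543 <1
  x=-18.340: |R|=1.00413 >1
  x=-18.291: |R|=1.00354 >1
Interval (-18.0000, 0).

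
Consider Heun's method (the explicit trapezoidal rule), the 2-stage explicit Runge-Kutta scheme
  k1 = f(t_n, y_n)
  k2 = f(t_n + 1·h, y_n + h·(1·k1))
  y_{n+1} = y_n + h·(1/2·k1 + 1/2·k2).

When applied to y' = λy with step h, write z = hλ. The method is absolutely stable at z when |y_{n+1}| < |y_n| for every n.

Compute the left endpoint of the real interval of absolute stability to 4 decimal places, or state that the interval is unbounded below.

With y'=λy (z=hλ):
  order 2, 2-stage ⇒ R(z)=1+z+z^2/2
  (e.g. R(-0.84)=0.51280, |R|=0.51280)

Find x<0 with |R(x)|<1.
x=-0.84: |R|=0.5128
|R(-1.61)|=0.6861 |R(-1.45)|=0.6013 |R(-0.73)|=0.5364
Bisect:
  x_lo=-2.6669 |R|=1.8892  x_hi=-0.2248 |R|=0.8004
  mid=-1.44586 |R|=0.59940 →hi
  mid=-2.05637 |R|=1.05796 →lo
  mid=-1.75111 |R|=0.78209 →hi
  mid=-1.90374 |R|=0.90837 →hi
  mid=-1.98005 |R|=0.98025 →hi
  mid=-2.01821 |R|=1.01838 →lo
  mid=-1.99913 |R|=0.99913 →hi
  ...
  [-2.00003,-1.99988] ⇒ x*=-2.0000
So |R|<1 on (-2.0000, 0).

z* = -2.0000.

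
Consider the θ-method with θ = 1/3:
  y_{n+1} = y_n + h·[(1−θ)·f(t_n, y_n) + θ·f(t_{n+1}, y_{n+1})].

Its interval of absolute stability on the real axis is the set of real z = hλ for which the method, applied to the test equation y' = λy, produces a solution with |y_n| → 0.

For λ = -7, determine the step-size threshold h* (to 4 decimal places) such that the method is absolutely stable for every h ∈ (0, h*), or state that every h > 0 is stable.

(-6.0000,0); λ=-7 ⇒ h* = (6)/7 = 0.8571.

Test eqn y'=λy, z=hλ:
  y_{n+1} = y_n + z·[2/3·y_n + 1/3·y_{n+1}] ⇒ (1 − 1/3z)y_{n+1} = (1 + 2/3z)y_n
  so R(z) = (1 + 2/3z)/(1 − 1/3z).

Boundary: |R(x)|=1, x<0.
x=-1.52: |R|=0.0088
R=−1: 1+2/3x = −1+1/3x ⇒ -1/3x=2 ⇒ x=2/(-1/3)=-6.0000
Confirm numerically:
  x=-5.524: |R|=0.94416 <1
  x=-4.499: |R|=0.79984 <1
  x=-3.971: |R|=0.70894 <1
  x=-3.840: |R|=0.68421 <1
  x=-6.273: |R|=1.02944 >1
  x=-6.101: |R|=1.01110 >1
  x=-6.063: |R|=1.00695 >1
So |R|<1 on (-6.0000, 0).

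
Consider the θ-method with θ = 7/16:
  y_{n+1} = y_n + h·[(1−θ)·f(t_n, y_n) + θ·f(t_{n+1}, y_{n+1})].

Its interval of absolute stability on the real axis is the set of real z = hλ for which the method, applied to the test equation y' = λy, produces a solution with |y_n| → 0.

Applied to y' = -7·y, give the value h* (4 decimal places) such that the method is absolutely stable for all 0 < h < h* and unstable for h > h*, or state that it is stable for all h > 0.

With y'=λy (z=hλ):
  y_{n+1} = y_n + z·[9/16·y_n + 7/16·y_{n+1}] ⇒ (1 − 7/16z)y_{n+1} = (1 + 9/16z)y_n
  so R(z) = (1 + 9/16z)/(1 − 7/16z).

Need |R(x)|<1, x<0.
x=-1.56: |R|=0.0728
R=−1: 1+9/16x = −1+7/16x ⇒ -1/8x=2 ⇒ x=2/(-1/8)=-16.0000
Confirm numerically:
  x=-15.100: |R|=0.98521 <1
  x=-14.161: |R|=0.96805 <1
  x=-11.547: |R|=0.90802 <1
  x=-6.523: |R|=0.69261 <1
  x=-16.414: |R|=1.00633 >1
  x=-16.354: |R|=1.00543 >1
  x=-16.251: |R|=1.00387 >1
Interval (-16.0000, 0).

(-16.0000,0); λ=-7 ⇒ h* = (16)/7 = 2.2857.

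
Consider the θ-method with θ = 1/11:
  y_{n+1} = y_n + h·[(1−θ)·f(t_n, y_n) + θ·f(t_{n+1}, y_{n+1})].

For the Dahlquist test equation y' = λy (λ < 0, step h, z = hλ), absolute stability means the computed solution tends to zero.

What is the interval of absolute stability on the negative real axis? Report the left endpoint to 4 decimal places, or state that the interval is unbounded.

Test eqn y'=λy, z=hλ:
  y_{n+1} = y_n + z·[10/11·y_n + 1/11·y_{n+1}] ⇒ (1 − 1/11z)y_{n+1} = (1 + 10/11z)y_n
  ⇒ R(z) = (1 + 10/11z)/(1 − 1/11z).

Find x<0 with |R(x)|<1.
x=-0.72: |R|=0.3242
R=−1: 1+10/11x = −1+1/11x ⇒ -9/11x=2 ⇒ x=2/(-9/11)=-2.4444
Confirm numerically:
  x=-2.186: |R|=0.82360 <1
  x=-1.882: |R|=0.60705 <1
  x=-1.331: |R|=0.18733 <1
  x=-1.049: |R|=0.04233 <1
  x=-2.534: |R|=1.05955 >1
  x=-2.486: |R|=1.02773 >1
So |R|<1 on (-2.4444, 0).

(-2.4444, 0).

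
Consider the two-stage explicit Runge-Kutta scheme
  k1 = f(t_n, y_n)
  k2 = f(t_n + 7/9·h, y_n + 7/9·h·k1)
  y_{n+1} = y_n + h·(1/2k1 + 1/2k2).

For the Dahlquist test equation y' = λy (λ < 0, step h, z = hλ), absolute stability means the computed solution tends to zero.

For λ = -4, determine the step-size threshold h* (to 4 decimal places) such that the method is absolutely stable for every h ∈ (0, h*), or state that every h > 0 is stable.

With y'=λy (z=hλ):
  k1=λy_n ⇒ h·k1=z·y_n;  k2=λ(1+7/9z)y_n ⇒ h·k2=z(1+7/9z)y_n
  y_{n+1}/y_n = 1 + 1/2z + 1/2z(1+7/9z) = 1 + z + 7/18z²
  ⇒ R(z) = 1 + z + 7/18z².

Need |R(x)|<1, x<0.
x=-0.39: |R|=0.6691
R=1: x+7/18x²=0 ⇒ x=−18/7=-2.5714; min R=1−1/(4·7/18)=0.3571>−1
Confirm numerically:
  x=-2.207: |R|=0.68722 <1
  x=-1.449: |R|=0.36751 <1
  x=-1.257: |R|=0.35746 <1
  x=-2.912: |R|=1.38568 >1
  x=-2.762: |R|=1.20469 >1
So |R|<1 on (-2.5714, 0).

(-2.5714,0); λ=-4 ⇒ h* = (18/7)/4 = 0.6429.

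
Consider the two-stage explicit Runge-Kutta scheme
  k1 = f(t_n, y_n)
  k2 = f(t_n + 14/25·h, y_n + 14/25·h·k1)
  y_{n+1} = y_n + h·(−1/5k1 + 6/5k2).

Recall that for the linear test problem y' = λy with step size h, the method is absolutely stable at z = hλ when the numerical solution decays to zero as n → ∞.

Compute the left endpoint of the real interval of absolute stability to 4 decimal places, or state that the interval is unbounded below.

z* = -1.4881.

Test eqn y'=λy, z=hλ:
  k1=λy_n ⇒ h·k1=z·y_n;  k2=λ(1+14/25z)y_n ⇒ h·k2=z(1+14/25z)y_n
  y_{n+1}/y_n = 1 − 1/5z + 6/5z(1+14/25z) = 1 + z + 84/125z²
  R(z) = 1 + z + 84/125z².

Find x<0 with |R(x)|<1.
x=-1.24: |R|=0.7933
R=1: x+84/125x²=0 ⇒ x=−125/84=-1.4881; min R=1−1/(4·84/125)=0.6280>−1
Confirm numerically:
  x=-1.461: |R|=0.97340 <1
  x=-1.231: |R|=0.78732 <1
  x=-1.125: |R|=0.72550 <1
  x=-0.804: |R|=0.63039 <1
  x=-1.889: |R|=1.50891 >1
  x=-1.850: |R|=1.44992 >1
  x=-1.719: |R|=1.26673 >1
Stable set (-1.4881, 0).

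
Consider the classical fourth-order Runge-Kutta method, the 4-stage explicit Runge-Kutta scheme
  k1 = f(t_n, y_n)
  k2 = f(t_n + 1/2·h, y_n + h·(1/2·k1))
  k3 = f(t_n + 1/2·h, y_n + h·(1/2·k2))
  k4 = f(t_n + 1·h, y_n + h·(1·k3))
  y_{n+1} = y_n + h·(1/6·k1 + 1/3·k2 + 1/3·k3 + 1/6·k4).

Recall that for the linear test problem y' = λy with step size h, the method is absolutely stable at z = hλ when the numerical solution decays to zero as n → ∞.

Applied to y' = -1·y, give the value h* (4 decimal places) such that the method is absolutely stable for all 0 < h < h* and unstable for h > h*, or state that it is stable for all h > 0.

(-2.7853,0); λ=-1 ⇒ h* = 2.7853.

Set f=λy, z=hλ:
  order 4, 4-stage ⇒ R(z)=1+z+z^2/2+z^3/6+z^4/24
  (e.g. R(-1.51)=0.27284, |R|=0.27284)

Need |R(x)|<1, x<0.
x=-1.51: |R|=0.2728
|R(-1.63)|=0.2708 |R(-1.18)|=0.3231 |R(-0.7)|=0.4978
Bisect:
  x_lo=-3.4650 |R|=2.6107  x_hi=-0.3272 |R|=0.7210
  mid=-1.89609 |R|=0.30391 →hi
  mid=-2.68054 |R|=0.85322 →hi
  mid=-3.07277 |R|=1.52729 →lo
  mid=-2.87666 |R|=1.14672 →lo
  mid=-2.77860 |R|=0.98996 →hi
  mid=-2.82763 |R|=1.06573 →lo
  mid=-2.80312 |R|=1.02720 →lo
  mid=-2.79086 |R|=1.00842 →lo
  mid=-2.78473 |R|=0.99915 →hi
  ...
  [-2.78530,-2.78511] ⇒ x*=-2.7853
Stable set (-2.7853, 0).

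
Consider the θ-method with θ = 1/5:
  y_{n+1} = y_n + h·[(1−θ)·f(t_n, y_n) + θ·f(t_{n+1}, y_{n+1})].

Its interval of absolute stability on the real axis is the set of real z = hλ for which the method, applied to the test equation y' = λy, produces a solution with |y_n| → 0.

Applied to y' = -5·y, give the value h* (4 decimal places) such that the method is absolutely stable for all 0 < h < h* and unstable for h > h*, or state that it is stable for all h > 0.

(-3.3333,0); λ=-5 ⇒ h* = (10/3)/5 = 0.6667.

Test eqn y'=λy, z=hλ:
  y_{n+1} = y_n + z·[4/5·y_n + 1/5·y_{n+1}] ⇒ (1 − 1/5z)y_{n+1} = (1 + 4/5z)y_n
  Hence R(z) = (1 + 4/5z)/(1 − 1/5z).

Need |R(x)|<1, x<0.
x=-1.16: |R|=0.0584
R=−1: 1+4/5x = −1+1/5x ⇒ -3/5x=2 ⇒ x=2/(-3/5)=-3.3333
Confirm numerically:
  x=-2.200: |R|=0.52778 <1
  x=-2.104: |R|=0.48086 <1
  x=-2.101: |R|=0.47937 <1
  x=-3.810: |R|=1.16232 >1
  x=-3.742: |R|=1.14024 >1
  x=-3.740: |R|=1.13959 >1
Stable set (-3.3333, 0).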